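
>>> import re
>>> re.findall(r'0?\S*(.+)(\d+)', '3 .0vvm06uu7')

[(' .0vvm06uu', '7')]

Pattern: optionally a literal '0', then zero or more of a non-whitespace character; then one or more of any character (captured); then one or more of a digit (captured).
Matches: at [0:12] match '3 .0vvm06uu7', groups = (' .0vvm06uu', '7').
Multiple groups make `findall` return tuples — one 2-tuple for the one match.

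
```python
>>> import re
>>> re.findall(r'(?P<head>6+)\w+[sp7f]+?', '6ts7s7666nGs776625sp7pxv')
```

This matches one or more of a literal '6' (captured as 'head'); then one or more of a word character, then one or more of one of [sp7f] (lazy).
Matches: at [0:22] match '6ts7s7666nGs776625sp7p', group 1 = '6'.
Because there's exactly one group, `findall` drops the full match and keeps group 1 from the one hit.

['6']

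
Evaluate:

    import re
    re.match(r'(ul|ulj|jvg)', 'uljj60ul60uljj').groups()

('ul',)

The regex engine tests alternatives in the order written; an earlier branch that matches wins even if a later one would match more.
`re.match` only tries the pattern at the start of the string.
The match spans [0:2] → 'ul'.
Captured: group 1 = 'ul'.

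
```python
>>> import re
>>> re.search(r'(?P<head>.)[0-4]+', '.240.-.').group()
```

'.240'

The pattern matches any character (captured as 'head'); then one or more of a character in [0-4].
`re.search` scans for the first position where the pattern succeeds.
The match spans [0:4] → '.240'.
Captured: group 1 = '.'.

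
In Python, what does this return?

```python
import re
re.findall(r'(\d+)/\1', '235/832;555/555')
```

['555']

`\1` is not a pattern — it's the concrete string captured by group 1, re-applied verbatim.
`findall` collects group 1 from the one match (1 total).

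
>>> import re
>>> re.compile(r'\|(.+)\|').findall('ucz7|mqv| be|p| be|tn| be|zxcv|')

['mqv| be|p| be|tn| be|zxcv']

One capturing group, so `findall` returns just the captured substring from the one match — 1 in all.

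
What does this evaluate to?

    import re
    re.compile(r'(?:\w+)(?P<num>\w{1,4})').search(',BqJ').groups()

('J',)

The pattern matches one or more of a word character (non-capturing group); then 1 to 4 of a word character (captured as 'num').
`search` walks the string left to right and returns the first match it finds.
The match spans [1:4] → 'BqJ'.
Captured: group 1 = 'J'.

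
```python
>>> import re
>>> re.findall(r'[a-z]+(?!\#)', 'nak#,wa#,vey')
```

`(?!…)`/`(?<!…)` only lets a position through if the neighbouring text does NOT match; no characters are consumed.
Matches: at [0:2] → 'na'; at [5:6] → 'w'; at [9:12] → 'vey'.
With no groups in the pattern, `findall` gives back each whole match — 3 here.

['na', 'w', 'vey']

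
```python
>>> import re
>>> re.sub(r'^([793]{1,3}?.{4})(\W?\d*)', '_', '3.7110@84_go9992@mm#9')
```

'_@84_go9992@mm#9'

Pattern: anchored at the start of the string; then 1 to 3 of one of [793] (lazy), then exactly 4 of any character (captured); then optionally a non-word character, then zero or more of a digit (captured).
Matches: at [0:6] → '3.7110'.
Each match is replaced by '_'.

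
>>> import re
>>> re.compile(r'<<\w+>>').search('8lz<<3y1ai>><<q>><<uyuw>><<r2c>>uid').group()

'<<3y1ai>>'

`re.search` scans for the first position where the pattern succeeds.
The match spans [3:12] → '<<3y1ai>>'.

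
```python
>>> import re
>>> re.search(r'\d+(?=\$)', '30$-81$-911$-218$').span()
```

(0, 2)

The positive lookaround only admits positions where the adjacent text matches; those characters stay outside the span.
`re.search` scans for the first position where the pattern succeeds.
The match spans [0:2] → '30'.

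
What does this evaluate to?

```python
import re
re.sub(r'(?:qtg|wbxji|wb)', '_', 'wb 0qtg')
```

'_ 0_'

Matches: at [0:2] → 'wb'; at [4:7] → 'qtg'.
Every occurrence is swapped for '_'.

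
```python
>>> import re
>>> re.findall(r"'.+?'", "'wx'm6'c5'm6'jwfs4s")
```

Since nothing is captured, `findall` lists the 2 matched substrings directly.

["'wx'", "'c5'"]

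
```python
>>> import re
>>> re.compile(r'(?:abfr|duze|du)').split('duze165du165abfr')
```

Alternation tries branches left to right and keeps the first one that lets the overall match succeed at that position.
Matches to split on: at [0:4] → 'duze'; at [7:9] → 'du'; at [12:16] → 'abfr'.
Splitting on the pattern gives 4 pieces.

['', '165', '165', '']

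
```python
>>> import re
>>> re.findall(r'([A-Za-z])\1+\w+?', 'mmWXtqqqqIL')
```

After group 1 captures some text, `\1` only succeeds where that same text appears again.
Matches: at [0:3] match 'mmW', group 1 = 'm'; at [5:10] match 'qqqqI', group 1 = 'q'.
`findall` collects group 1 from each match (2 total).

['m', 'q']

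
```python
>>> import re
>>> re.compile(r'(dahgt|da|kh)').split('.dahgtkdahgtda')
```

['.', 'dahgt', 'k', 'dahgt', '', 'da', '']

Alternation tries branches left to right and keeps the first one that lets the overall match succeed at that position.
`re.split` interleaves the captured-group text with the surrounding fragments.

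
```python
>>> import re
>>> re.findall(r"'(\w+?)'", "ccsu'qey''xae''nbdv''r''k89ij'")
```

Because there's exactly one group, `findall` drops the full match and keeps group 1 from each hit.

['qey', 'xae', 'nbdv', 'r', 'k89ij']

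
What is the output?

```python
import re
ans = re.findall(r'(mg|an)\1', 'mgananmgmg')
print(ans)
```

['an', 'mg']

`\1` has to match the exact text group 1 already captured.
Walking the string: at [2:6] match 'anan', group 1 = 'an'; at [6:10] match 'mgmg', group 1 = 'mg'.
One capturing group, so `findall` returns just the captured substring from each match — 2 in all.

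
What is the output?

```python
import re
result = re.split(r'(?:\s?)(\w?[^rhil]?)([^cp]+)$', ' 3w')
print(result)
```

['', '3', 'w', '']

Because the pattern has a capturing group, `split` also inserts each captured text between the pieces.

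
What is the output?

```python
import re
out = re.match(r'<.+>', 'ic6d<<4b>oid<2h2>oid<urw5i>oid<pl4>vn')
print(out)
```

`re.match` only tries the pattern at the start of the string.
Here the pattern fails at index 0, so the call returns None.

None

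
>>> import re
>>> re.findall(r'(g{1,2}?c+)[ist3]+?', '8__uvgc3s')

['gc']

With a single group, `findall` returns only what that group captured — 1 item.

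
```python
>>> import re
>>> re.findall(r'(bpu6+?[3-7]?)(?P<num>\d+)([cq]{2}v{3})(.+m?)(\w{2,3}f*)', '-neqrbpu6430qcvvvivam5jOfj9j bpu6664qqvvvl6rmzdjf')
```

With 5 capturing groups, `findall` returns a 5-tuple per match.

[('bpu64', '30', 'qcvvv', 'ivam5jOfj9j bpu6664qqvvvl6rmzd', 'jf')]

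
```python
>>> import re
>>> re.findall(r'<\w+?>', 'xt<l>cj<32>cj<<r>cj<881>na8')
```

['<l>', '<32>', '<r>', '<881>']

Scanning left to right: at [2:5] → '<l>'; at [7:11] → '<32>'; at [14:17] → '<r>'; at [19:24] → '<881>'.
With no groups in the pattern, `findall` gives back each whole match — 4 here.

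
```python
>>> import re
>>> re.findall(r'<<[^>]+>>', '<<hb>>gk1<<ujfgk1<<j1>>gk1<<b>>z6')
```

['<<hb>>', '<<ujfgk1<<j1>>', '<<b>>']

Matches: at [0:6] → '<<hb>>'; at [9:23] → '<<ujfgk1<<j1>>'; at [26:31] → '<<b>>'.
No capturing groups, so `findall` returns the 3 full match strings.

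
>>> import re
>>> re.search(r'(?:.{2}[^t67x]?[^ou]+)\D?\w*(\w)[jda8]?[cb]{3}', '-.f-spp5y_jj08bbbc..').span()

The pattern matches exactly 2 of any character, then optionally any character except [t67x], then one or more of any character except [ou] (non-capturing group); then optionally a non-digit, then zero or more of a word character; then a word character (captured); then optionally one of [jda8], then exactly 3 of one of [cb].
`re.search` scans for the first position where the pattern succeeds.
The match spans [0:18] → '-.f-spp5y_jj08bbbc'.
Captured: group 1 = 'b'.

(0, 18)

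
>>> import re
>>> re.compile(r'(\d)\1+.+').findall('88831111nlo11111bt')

['8']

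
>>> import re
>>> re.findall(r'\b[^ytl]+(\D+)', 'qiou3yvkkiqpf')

This matches a word boundary (`\b`, zero-width); then one or more of any character except [ytl]; then one or more of a non-digit (captured).
Scanning left to right: at [0:13] match 'qiou3yvkkiqpf', group 1 = 'yvkkiqpf'.
`findall` collects group 1 from the one match (1 total).

['yvkkiqpf']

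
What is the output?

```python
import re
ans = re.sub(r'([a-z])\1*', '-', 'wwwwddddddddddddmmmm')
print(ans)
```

A backreference is literal: `\1` must see the identical characters the first group matched.
Matches: at [0:4] → 'wwww'; at [4:16] → 'dddddddddddd'; at [16:20] → 'mmmm'.
Each match is replaced by '-'.

---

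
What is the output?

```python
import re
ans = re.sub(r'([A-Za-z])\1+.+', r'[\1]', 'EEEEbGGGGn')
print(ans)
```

The backreference `\1` re-matches whatever the first group consumed, character for character.
Matches: at [0:10] → 'EEEEbGGGGn'.
Each match is replaced using the text its own group 1 captured.

[E]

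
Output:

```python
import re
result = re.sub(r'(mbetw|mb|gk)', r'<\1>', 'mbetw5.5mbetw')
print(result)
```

<mbetw>5.5<mbetw>

Alternation isn't longest-match — the leftmost alternative that fits at this position is chosen.
`\1` in the replacement pulls in group 1's text for each match.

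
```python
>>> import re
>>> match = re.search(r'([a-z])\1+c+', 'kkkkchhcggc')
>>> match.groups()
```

`\1` has to match the exact text group 1 already captured.
Unlike `match`, `search` isn't anchored — it looks for the pattern anywhere in the string.
The match spans [0:5] → 'kkkkc'.
Captured: group 1 = 'k'.

('k',)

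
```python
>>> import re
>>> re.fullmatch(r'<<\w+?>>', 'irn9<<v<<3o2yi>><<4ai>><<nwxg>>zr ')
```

For `fullmatch`, every character of the input must be accounted for by the pattern.
Here the string isn't matched end-to-end, so the call returns None.

None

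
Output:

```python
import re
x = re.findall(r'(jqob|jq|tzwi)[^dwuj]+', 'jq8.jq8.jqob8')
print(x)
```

Alternation tries branches left to right and keeps the first one that lets the overall match succeed at that position.
Matches: at [0:4] match 'jq8.', group 1 = 'jq'; at [4:8] match 'jq8.', group 1 = 'jq'; at [8:13] match 'jqob8', group 1 = 'jqob'.
With a single group, `findall` returns only what that group captured — 3 items.

['jq', 'jq', 'jqob']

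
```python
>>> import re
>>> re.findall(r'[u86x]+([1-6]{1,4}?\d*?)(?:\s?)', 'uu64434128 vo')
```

['4']

With the lazy modifier that quantifier settles for the fewest repetitions that let the rest of the pattern succeed (the atoms after it are unaffected and can still be greedy).
Because there's exactly one group, `findall` drops the full match and keeps group 1 from the one hit.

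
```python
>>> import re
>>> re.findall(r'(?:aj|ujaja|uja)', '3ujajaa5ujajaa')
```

Branches in `(...|...)` are attempted left-to-right; the first branch that allows the whole pattern to succeed is taken.
Scanning left to right: at [1:6] → 'ujaja'; at [8:13] → 'ujaja'.
`findall` yields the raw match text (2 of them) because the pattern has no groups.

['ujaja', 'ujaja']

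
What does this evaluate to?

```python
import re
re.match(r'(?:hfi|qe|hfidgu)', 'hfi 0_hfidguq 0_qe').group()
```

`re.match` only tries the pattern at the start of the string.
The match spans [0:3] → 'hfi'.

'hfi'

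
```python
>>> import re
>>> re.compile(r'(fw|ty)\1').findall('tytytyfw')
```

['ty']

`\1` has to match the exact text group 1 already captured.
One capturing group, so `findall` returns just the captured substring from the one match — 1 in all.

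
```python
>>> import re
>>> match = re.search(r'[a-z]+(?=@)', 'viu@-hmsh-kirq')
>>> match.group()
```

The positive lookaround only admits positions where the adjacent text matches; those characters stay outside the span.
The match spans [0:3] → 'viu'.

'viu'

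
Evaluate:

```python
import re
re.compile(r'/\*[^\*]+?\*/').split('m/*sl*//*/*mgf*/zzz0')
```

['m', '/*', 'zzz0']

Matches to split on: at [1:7] → '/*sl*/'; at [9:16] → '/*mgf*/'.
`split` removes every match and returns the 3 fragments in between.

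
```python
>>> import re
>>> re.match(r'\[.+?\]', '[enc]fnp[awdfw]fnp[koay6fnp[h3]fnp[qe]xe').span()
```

(0, 5)

Because the quantifier is non-greedy, it stops expanding at the earliest point where the rest of the pattern can succeed.
`match` is anchored at position 0; if the pattern doesn't fit there, it returns None.
The match spans [0:5] → '[enc]'.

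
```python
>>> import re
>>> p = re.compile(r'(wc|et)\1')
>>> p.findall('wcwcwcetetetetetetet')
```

['wc', 'et', 'et', 'et']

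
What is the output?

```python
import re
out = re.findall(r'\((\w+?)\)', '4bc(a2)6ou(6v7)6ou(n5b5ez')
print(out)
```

['a2', '6v7']

Walking the string: at [3:7] match '(a2)', group 1 = 'a2'; at [10:15] match '(6v7)', group 1 = '6v7'.
One capturing group, so `findall` returns just the captured substring from each match — 2 in all.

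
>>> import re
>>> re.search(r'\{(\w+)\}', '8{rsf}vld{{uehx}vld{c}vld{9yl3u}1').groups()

('rsf',)

The match spans [1:6] → '{rsf}'.
Captured: group 1 = 'rsf'.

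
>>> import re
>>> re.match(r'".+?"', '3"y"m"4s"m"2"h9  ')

None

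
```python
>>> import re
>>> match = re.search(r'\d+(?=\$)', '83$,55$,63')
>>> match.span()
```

Lookahead/lookbehind check context without consuming it, so the matched span excludes the asserted characters.
The match spans [0:2] → '83'.

(0, 2)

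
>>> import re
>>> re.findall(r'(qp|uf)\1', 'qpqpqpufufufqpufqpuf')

After group 1 captures some text, `\1` only succeeds where that same text appears again.
`findall` collects group 1 from each match (2 total).

['qp', 'uf']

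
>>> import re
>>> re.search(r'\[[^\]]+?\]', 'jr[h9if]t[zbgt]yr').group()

'[h9if]'

The match spans [2:8] → '[h9if]'.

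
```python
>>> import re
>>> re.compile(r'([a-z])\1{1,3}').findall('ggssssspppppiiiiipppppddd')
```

['g', 's', 'p', 'i', 'p', 'd']

After group 1 captures some text, `\1` only succeeds where that same text appears again.
Because there's exactly one group, `findall` drops the full match and keeps group 1 from each hit.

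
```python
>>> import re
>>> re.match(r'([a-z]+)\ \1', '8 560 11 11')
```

`re.match` only tries the pattern at the start of the string.
Here the string doesn't start with a match, so the call returns None.

None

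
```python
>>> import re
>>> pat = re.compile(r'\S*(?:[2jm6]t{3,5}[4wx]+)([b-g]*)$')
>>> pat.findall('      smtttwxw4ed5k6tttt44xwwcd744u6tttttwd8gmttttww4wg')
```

Pattern: zero or more of a non-whitespace character; then one of [2jm6], then 3 to 5 of the literal 't', then one or more of one of [4wx] (non-capturing group); then zero or more of a character in [b-g] (captured); then anchored at the end.
`findall` collects group 1 from the one match (1 total).

['g']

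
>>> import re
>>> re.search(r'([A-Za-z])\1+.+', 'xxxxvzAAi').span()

The backreference `\1` re-matches whatever the first group consumed, character for character.
Unlike `match`, `search` isn't anchored — it looks for the pattern anywhere in the string.
The match spans [0:9] → 'xxxxvzAAi'.
Captured: group 1 = 'x'.

(0, 9)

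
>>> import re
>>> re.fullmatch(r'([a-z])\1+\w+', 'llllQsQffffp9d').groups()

('l',)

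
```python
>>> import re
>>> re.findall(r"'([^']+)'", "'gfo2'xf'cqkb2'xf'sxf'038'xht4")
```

['gfo2', 'cqkb2', 'sxf']

Walking the string: at [0:6] match "'gfo2'", group 1 = 'gfo2'; at [8:15] match "'cqkb2'", group 1 = 'cqkb2'; at [17:22] match "'sxf'", group 1 = 'sxf'.
`findall` collects group 1 from each match (3 total).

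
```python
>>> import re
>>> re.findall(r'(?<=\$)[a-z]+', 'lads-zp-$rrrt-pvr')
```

The positive lookaround only admits positions where the adjacent text matches; those characters stay outside the span.
With no groups in the pattern, `findall` gives back each whole match — 1 here.

['rrrt']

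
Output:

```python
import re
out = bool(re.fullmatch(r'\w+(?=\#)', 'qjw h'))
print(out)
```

Because the assertion is zero-width, the text it checks is not consumed and won't appear in the result.
`re.fullmatch` is like wrapping the pattern in `^…$` (in single-line mode).
Here there's no way to consume every character, so the call returns None, and `bool(None)` is False.

False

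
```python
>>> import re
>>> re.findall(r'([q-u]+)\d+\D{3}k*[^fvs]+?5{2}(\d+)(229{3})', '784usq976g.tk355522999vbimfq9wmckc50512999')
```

Pattern: one or more of a character in [q-u] (captured); then one or more of a digit, then exactly 3 of a non-digit; then zero or more of the literal 'k', then one or more of any character except [fvs] (lazy), then exactly 2 of a literal '5'; then one or more of a digit (captured); then the literal '22', then exactly 3 of the literal '9' (captured).
Scanning left to right: at [3:22] match 'usq976g.tk355522999', groups = ('usq', '5', '22999').
With 3 capturing groups, `findall` returns a 3-tuple per match.

[('usq', '5', '22999')]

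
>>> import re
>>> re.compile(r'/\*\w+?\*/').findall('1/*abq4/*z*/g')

Matches: at [7:12] → '/*z*/'.
No capturing groups, so `findall` returns the 1 full match string.

['/*z*/']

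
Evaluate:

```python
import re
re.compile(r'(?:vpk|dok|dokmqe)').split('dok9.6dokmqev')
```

['', '9.6', 'mqev']

Alternation tries branches left to right and keeps the first one that lets the overall match succeed at that position.
Matches to split on: at [0:3] → 'dok'; at [6:9] → 'dok'.
The string is cut at each match, leaving 3 pieces.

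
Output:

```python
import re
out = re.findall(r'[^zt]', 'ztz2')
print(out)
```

['2']

Since nothing is captured, `findall` lists the 1 matched substring directly.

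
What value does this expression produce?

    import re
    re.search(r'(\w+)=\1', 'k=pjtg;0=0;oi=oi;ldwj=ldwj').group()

`\1` has to match the exact text group 1 already captured.
The match spans [7:10] → '0=0'.

'0=0'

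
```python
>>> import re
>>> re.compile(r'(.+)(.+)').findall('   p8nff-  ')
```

[('   p8nff- ', ' ')]

This matches one or more of any character (captured); then one or more of any character (captured).
Matches: at [0:11] match '   p8nff-  ', groups = ('   p8nff- ', ' ').
Multiple groups make `findall` return tuples — one 2-tuple for the one match.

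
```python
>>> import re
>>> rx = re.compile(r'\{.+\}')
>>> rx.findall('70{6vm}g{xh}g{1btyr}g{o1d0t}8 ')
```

['{6vm}g{xh}g{1btyr}g{o1d0t}']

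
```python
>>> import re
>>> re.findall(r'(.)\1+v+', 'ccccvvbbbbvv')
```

['c', 'b']

A backreference is literal: `\1` must see the identical characters the first group matched.
Walking the string: at [0:6] match 'ccccvv', group 1 = 'c'; at [6:12] match 'bbbbvv', group 1 = 'b'.
Because there's exactly one group, `findall` drops the full match and keeps group 1 from each hit.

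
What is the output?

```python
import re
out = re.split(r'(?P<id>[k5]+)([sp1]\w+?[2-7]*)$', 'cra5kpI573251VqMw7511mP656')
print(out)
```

['cra', '5k', 'pI573251VqMw7511mP656', '']

The pattern matches one or more of one of [k5] (captured as 'id'); then one of [sp1], then one or more of a word character (lazy), then zero or more of a character in [2-7] (captured); then anchored at the end.
The group in the pattern means `split` returns the separators' captures alongside the pieces.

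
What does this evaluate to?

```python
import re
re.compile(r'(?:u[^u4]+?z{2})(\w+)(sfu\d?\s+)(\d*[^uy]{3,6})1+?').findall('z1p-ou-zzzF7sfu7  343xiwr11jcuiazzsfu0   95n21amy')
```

[('zF7', 'sfu7  ', '343xiwr1')]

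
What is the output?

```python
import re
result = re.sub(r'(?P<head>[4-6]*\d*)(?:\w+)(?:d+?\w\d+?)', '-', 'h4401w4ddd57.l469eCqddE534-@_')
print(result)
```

-.-34-@_

Lazy quantifiers expand one character at a time until the remainder of the pattern can match.
Each match is replaced by '-'.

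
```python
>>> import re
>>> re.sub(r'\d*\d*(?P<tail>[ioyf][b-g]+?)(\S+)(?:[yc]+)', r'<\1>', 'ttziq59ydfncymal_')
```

The pattern matches zero or more of a digit, then zero or more of a digit; then one of [ioyf], then one or more of a character in [b-g] (lazy) (captured as 'tail'); then one or more of a non-whitespace character (captured); then one or more of one of [yc] (non-capturing group).
With the lazy modifier that quantifier settles for the fewest repetitions that let the rest of the pattern succeed (the atoms after it are unaffected and can still be greedy).
Matches: at [5:13] → '59ydfncy'.
`\1` in the replacement pulls in group 1's text for each match.

'ttziq<yd>mal_'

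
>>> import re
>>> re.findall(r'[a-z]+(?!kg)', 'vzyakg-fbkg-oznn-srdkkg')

['vzyakg', 'fbkg', 'oznn', 'srdkkg']

The negative lookaround is zero-width — it rules out positions where the adjacent text would match, without consuming anything.
Since nothing is captured, `findall` lists the 4 matched substrings directly.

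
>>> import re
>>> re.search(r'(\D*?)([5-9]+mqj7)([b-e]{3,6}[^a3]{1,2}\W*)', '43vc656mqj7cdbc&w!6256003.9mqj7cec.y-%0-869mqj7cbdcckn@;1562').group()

The match spans [2:18] → 'vc656mqj7cdbc&w!'.

'vc656mqj7cdbc&w!'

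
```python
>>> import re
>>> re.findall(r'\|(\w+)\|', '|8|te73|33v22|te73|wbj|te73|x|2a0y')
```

['8', '33v22', 'wbj', 'x']

Scanning left to right: at [0:3] match '|8|', group 1 = '8'; at [7:14] match '|33v22|', group 1 = '33v22'; at [18:23] match '|wbj|', group 1 = 'wbj'; at [27:30] match '|x|', group 1 = 'x'.
One capturing group, so `findall` returns just the captured substring from each match — 4 in all.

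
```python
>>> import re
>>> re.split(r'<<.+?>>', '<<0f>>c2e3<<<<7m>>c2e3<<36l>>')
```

['', 'c2e3', 'c2e3', '']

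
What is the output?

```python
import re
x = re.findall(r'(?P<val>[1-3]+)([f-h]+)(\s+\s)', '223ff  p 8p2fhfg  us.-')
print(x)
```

[('223', 'ff', '  '), ('2', 'fhfg', '  ')]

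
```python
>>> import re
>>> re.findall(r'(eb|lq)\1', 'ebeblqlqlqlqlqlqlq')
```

['eb', 'lq', 'lq', 'lq']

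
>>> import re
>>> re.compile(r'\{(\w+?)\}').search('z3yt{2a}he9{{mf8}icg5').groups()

('2a',)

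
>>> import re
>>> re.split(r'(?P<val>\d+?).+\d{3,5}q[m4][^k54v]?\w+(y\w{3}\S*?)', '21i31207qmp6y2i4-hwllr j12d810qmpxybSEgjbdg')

['', '2', 'ybSE', 'gjbdg']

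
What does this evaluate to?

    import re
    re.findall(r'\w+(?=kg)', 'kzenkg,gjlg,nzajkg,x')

['kzen', 'nzaj']

Lookahead/lookbehind check context without consuming it, so the matched span excludes the asserted characters.
Scanning left to right: at [0:4] → 'kzen'; at [12:16] → 'nzaj'.
Since nothing is captured, `findall` lists the 2 matched substrings directly.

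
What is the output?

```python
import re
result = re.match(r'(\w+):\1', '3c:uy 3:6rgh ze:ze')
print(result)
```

`re.match` won't scan ahead — the pattern has to work from the very first character.
Here the string doesn't start with a match, so the call returns None.

None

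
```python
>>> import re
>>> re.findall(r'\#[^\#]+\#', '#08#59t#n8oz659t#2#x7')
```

['#08#', '#n8oz659t#']

No capturing groups, so `findall` returns the 2 full match strings.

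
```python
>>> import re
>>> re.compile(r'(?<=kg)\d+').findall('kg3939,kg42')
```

['3939', '42']

The positive lookaround only admits positions where the adjacent text matches; those characters stay outside the span.
Scanning left to right: at [2:6] → '3939'; at [9:11] → '42'.
Since nothing is captured, `findall` lists the 2 matched substrings directly.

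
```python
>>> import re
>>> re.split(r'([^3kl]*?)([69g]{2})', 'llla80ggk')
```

Because the pattern has a capturing group, `split` also inserts each captured text between the pieces.

['lll', 'a80', 'gg', 'k']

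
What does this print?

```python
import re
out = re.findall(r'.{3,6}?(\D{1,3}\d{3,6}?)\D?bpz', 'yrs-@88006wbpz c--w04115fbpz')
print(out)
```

Pattern: 3 to 6 of any character (lazy); then 1 to 3 of a non-digit, then 3 to 6 of a digit (lazy) (captured); then optionally a non-digit, then the literal 'bpz'.
Lazy quantifiers expand one character at a time until the remainder of the pattern can match.
Matches: at [0:14] match 'yrs-@88006wbpz', group 1 = '-@88006'; at [14:28] match ' c--w04115fbpz', group 1 = '-w04115'.
Because there's exactly one group, `findall` drops the full match and keeps group 1 from each hit.

['-@88006', '-w04115']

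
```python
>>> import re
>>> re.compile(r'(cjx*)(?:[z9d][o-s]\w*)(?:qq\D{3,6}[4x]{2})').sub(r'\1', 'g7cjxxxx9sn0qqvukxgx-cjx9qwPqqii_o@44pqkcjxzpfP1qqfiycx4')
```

The pattern matches the literal 'cj', then zero or more of the literal 'x' (captured); then one of [z9d], then a character in [o-s], then zero or more of a word character (non-capturing group); then the literal 'qq', then 3 to 6 of a non-digit, then exactly 2 of one of [4x] (non-capturing group).
Matches: at [21:37] → 'cjx9qwPqqii_o@44'; at [40:56] → 'cjxzpfP1qqfiycx4'.
Each match is replaced using the text its own group 1 captured.

'g7cjxxxx9sn0qqvukxgx-cjxpqkcjx'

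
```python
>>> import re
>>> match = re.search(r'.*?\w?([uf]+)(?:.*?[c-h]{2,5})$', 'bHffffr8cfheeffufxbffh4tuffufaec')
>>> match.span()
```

This matches zero or more of any character (lazy), then optionally a word character; then one or more of one of [uf] (captured); then zero or more of any character (lazy), then 2 to 5 of a character in [c-h] (non-capturing group); then anchored at the end.
`re.search` scans for the first position where the pattern succeeds.
The match spans [0:32] → 'bHffffr8cfheeffufxbffh4tuffufaec'.
Captured: group 1 = 'ffff'.

(0, 32)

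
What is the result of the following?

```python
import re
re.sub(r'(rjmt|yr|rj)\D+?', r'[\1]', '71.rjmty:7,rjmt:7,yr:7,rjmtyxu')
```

'71.[rjmt]:7,[rjmt]7,[yr]7,[rjmt]xu'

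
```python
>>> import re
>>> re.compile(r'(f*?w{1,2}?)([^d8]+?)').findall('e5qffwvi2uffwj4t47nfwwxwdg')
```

[('ffw', 'v'), ('ffw', 'j'), ('fw', 'w')]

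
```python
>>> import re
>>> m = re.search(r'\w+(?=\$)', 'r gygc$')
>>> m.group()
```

'gygc'

Because the assertion is zero-width, the text it checks is not consumed and won't appear in the result.
`re.search` scans for the first position where the pattern succeeds.
The match spans [2:6] → 'gygc'.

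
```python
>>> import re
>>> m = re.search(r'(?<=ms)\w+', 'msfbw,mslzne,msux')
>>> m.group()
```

The lookaround is zero-width — it requires the adjacent text to match without consuming it, so the asserted text isn't part of the match.
`re.search` scans for the first position where the pattern succeeds.
The match spans [2:5] → 'fbw'.

'fbw'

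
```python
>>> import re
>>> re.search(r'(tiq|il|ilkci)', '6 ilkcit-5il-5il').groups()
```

('il',)

Alternation tries branches left to right and keeps the first one that lets the overall match succeed at that position.
`re.search` tries every starting position until one works.
The match spans [2:4] → 'il'.
Captured: group 1 = 'il'.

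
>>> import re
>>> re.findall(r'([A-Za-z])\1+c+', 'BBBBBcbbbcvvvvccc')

['B', 'b', 'v']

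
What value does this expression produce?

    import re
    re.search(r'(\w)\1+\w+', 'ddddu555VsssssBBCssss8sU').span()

The backreference `\1` re-matches whatever the first group consumed, character for character.
`re.search` scans for the first position where the pattern succeeds.
The match spans [0:24] → 'ddddu555VsssssBBCssss8sU'.
Captured: group 1 = 'd'.

(0, 24)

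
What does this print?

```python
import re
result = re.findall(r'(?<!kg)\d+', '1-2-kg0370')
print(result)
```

['1', '2', '370']

The negative lookaround is zero-width — it rules out positions where the adjacent text would match, without consuming anything.
`findall` yields the raw match text (3 of them) because the pattern has no groups.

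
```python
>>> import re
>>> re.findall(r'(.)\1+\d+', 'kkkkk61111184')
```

['k']

A backreference is literal: `\1` must see the identical characters the first group matched.
Matches: at [0:13] match 'kkkkk61111184', group 1 = 'k'.
With a single group, `findall` returns only what that group captured — 1 item.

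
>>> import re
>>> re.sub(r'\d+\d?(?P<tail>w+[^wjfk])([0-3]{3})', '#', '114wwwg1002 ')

The pattern matches one or more of a digit, then optionally a digit; then one or more of the literal 'w', then any character except [wjfk] (captured as 'tail'); then exactly 3 of a character in [0-3] (captured).
Matches: at [0:10] → '114wwwg100'.
Every occurrence is swapped for '#'.

'#2 '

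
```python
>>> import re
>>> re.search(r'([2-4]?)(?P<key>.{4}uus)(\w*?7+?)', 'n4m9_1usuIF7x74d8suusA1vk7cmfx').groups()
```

('', '4d8suus', 'A1vk7')

The match spans [14:26] → '4d8suusA1vk7'.
Captured: group 1 = '', group 2 = '4d8suus', group 3 = 'A1vk7'.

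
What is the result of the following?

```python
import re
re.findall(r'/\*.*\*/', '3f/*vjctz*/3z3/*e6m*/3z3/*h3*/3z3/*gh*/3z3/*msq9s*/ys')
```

['/*vjctz*/3z3/*e6m*/3z3/*h3*/3z3/*gh*/3z3/*msq9s*/']

Matches: at [2:51] → '/*vjctz*/3z3/*e6m*/3z3/*h3*/3z3/*gh*/3z3/*msq9s*/'.
No capturing groups, so `findall` returns the 1 full match string.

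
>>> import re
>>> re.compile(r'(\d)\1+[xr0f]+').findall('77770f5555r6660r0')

After group 1 captures some text, `\1` only succeeds where that same text appears again.
Matches: at [0:6] match '77770f', group 1 = '7'; at [6:11] match '5555r', group 1 = '5'; at [11:17] match '6660r0', group 1 = '6'.
With a single group, `findall` returns only what that group captured — 3 items.

['7', '5', '6']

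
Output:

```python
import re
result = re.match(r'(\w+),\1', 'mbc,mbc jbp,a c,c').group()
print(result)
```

mbc,mbc

A backreference is literal: `\1` must see the identical characters the first group matched.
With `match`, the pattern is implicitly anchored at the beginning.
The match spans [0:7] → 'mbc,mbc'.
Captured: group 1 = 'mbc'.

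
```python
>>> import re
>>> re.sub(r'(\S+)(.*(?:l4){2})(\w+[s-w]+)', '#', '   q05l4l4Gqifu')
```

'   #'

This matches one or more of a non-whitespace character (captured); then zero or more of any character, then the literal 'l4' repeated 2 times (captured); then one or more of a word character, then one or more of a character in [s-w] (captured).
Matches: at [3:15] → 'q05l4l4Gqifu'.
Every occurrence is swapped for '#'.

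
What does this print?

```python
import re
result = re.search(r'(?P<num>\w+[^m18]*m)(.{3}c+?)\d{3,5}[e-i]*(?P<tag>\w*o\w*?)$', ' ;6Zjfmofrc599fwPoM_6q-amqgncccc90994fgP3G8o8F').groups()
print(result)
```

('6Zjfmofrc599fwPoM_6q-am', 'qgncccc', 'P3G8o8F')

Pattern: one or more of a word character, then zero or more of any character except [m18], then a literal 'm' (captured as 'num'); then exactly 3 of any character, then one or more of a literal 'c' (lazy) (captured); then 3 to 5 of a digit, then zero or more of a character in [e-i]; then zero or more of a word character, then a literal 'o', then zero or more of a word character (lazy) (captured as 'tag'); then anchored at the end.
Unlike `match`, `search` isn't anchored — it looks for the pattern anywhere in the string.
The match spans [2:46] → '6Zjfmofrc599fwPoM_6q-amqgncccc90994fgP3G8o8F'.
Captured: group 1 = '6Zjfmofrc599fwPoM_6q-am', group 2 = 'qgncccc', group 3 = 'P3G8o8F'.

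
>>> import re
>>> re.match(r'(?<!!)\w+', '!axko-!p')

None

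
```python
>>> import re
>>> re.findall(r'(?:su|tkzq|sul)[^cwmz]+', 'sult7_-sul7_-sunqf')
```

['sult7_-sul7_-sunqf']

Since nothing is captured, `findall` lists the 1 matched substring directly.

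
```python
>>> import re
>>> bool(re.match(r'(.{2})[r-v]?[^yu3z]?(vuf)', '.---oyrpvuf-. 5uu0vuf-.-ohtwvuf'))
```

False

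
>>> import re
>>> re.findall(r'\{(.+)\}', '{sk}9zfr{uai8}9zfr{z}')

['sk}9zfr{uai8}9zfr{z']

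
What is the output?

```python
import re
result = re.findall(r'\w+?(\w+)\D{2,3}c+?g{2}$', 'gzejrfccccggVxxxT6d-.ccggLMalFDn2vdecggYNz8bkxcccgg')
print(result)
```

Because there's exactly one group, `findall` drops the full match and keeps group 1 from the one hit.

['cggLMalFDn2vdecggYNz8bkx']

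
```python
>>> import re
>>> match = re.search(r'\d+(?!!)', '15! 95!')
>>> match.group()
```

'1'

The negative lookaround is zero-width — it rules out positions where the adjacent text would match, without consuming anything.
`re.search` scans for the first position where the pattern succeeds.
The match spans [0:1] → '1'.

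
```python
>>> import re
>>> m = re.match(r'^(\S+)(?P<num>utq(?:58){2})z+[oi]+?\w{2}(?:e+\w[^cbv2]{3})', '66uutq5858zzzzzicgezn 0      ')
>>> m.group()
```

'66uutq5858zzzzzicgezn 0'

`match` is anchored at position 0; if the pattern doesn't fit there, it returns None.
The match spans [0:23] → '66uutq5858zzzzzicgezn 0'.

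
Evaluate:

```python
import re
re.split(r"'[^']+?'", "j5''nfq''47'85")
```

Splitting on the pattern gives 3 pieces.

["j5'", '', '85']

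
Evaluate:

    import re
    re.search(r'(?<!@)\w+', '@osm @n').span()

The negative lookaround is zero-width — it rules out positions where the adjacent text would match, without consuming anything.
The match spans [2:4] → 'sm'.

(2, 4)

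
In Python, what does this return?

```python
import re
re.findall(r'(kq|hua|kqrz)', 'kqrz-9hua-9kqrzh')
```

Alternation tries branches left to right and keeps the first one that lets the overall match succeed at that position.
Scanning left to right: at [0:2] match 'kq', group 1 = 'kq'; at [6:9] match 'hua', group 1 = 'hua'; at [11:13] match 'kq', group 1 = 'kq'.
Because there's exactly one group, `findall` drops the full match and keeps group 1 from each hit.

['kq', 'hua', 'kq']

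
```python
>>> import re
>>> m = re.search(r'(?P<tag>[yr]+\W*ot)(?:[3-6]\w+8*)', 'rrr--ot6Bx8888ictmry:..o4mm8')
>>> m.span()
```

(0, 20)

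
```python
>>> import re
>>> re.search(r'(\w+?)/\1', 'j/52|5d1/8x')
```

None

After group 1 captures some text, `\1` only succeeds where that same text appears again.
Here no position works, so the call returns None.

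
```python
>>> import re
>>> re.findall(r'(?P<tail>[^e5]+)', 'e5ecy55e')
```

['cy']

This matches one or more of any character except [e5] (captured as 'tail').
Matches: at [3:5] match 'cy', group 1 = 'cy'.
Because there's exactly one group, `findall` drops the full match and keeps group 1 from the one hit.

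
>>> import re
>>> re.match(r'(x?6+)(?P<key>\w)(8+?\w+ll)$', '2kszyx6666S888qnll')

None

`re.match` only tries the pattern at the start of the string.
Here the string doesn't start with a match, so the call returns None.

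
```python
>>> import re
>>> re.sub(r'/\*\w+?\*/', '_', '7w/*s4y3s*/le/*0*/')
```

Matches: at [2:11] → '/*s4y3s*/'; at [13:18] → '/*0*/'.
Each match is replaced by '_'.

'7w_le_'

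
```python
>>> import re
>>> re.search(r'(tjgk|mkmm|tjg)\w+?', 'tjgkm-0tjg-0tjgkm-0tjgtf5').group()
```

The regex engine tests alternatives in the order written; an earlier branch that matches wins even if a later one would match more.
The match spans [0:5] → 'tjgkm'.

'tjgkm'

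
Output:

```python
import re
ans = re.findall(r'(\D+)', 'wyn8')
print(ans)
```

['wyn']

The pattern matches one or more of a non-digit (captured).
Because there's exactly one group, `findall` drops the full match and keeps group 1 from the one hit.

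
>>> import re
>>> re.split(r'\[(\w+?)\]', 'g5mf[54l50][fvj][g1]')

['g5mf', '54l50', '', 'fvj', '', 'g1', '']

Matches to split on: at [4:11] → '[54l50]'; at [11:16] → '[fvj]'; at [16:20] → '[g1]'.
`re.split` interleaves the captured-group text with the surrounding fragments.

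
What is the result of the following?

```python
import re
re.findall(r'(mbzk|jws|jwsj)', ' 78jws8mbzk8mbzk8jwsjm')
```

['jws', 'mbzk', 'mbzk', 'jws']

Alternation isn't longest-match — the leftmost alternative that fits at this position is chosen.
One capturing group, so `findall` returns just the captured substring from each match — 4 in all.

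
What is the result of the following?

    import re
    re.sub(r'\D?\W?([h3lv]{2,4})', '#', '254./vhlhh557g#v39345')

`sub` substitutes '#' at each match site.

'254#h557#9345'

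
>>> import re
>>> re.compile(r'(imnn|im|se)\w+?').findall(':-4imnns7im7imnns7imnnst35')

['imnn', 'im', 'imnn', 'imnn']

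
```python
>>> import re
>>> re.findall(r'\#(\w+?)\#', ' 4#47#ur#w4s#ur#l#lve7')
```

Matches: at [2:6] match '#47#', group 1 = '47'; at [8:13] match '#w4s#', group 1 = 'w4s'; at [15:18] match '#l#', group 1 = 'l'.
With a single group, `findall` returns only what that group captured — 3 items.

['47', 'w4s', 'l']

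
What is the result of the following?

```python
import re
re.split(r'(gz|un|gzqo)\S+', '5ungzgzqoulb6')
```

['5', 'un', '']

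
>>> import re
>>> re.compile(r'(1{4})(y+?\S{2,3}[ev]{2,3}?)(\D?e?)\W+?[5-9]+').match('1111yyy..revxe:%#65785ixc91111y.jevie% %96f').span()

(0, 22)

This matches exactly 4 of a literal '1' (captured); then one or more of the literal 'y' (lazy), then 2 to 3 of a non-whitespace character, then 2 to 3 of one of [ev] (lazy) (captured); then optionally a non-digit, then optionally the literal 'e' (captured); then one or more of a non-word character (lazy); then one or more of a character in [5-9].
With `match`, the pattern is implicitly anchored at the beginning.
The match spans [0:22] → '1111yyy..revxe:%#65785'.
Captured: group 1 = '1111', group 2 = 'yyy..rev', group 3 = 'xe'.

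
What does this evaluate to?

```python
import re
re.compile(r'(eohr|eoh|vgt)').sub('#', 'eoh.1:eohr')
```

The regex engine tests alternatives in the order written; an earlier branch that matches wins even if a later one would match more.
Matches: at [0:3] → 'eoh'; at [6:10] → 'eohr'.
`sub` substitutes '#' at each match site.

'#.1:#'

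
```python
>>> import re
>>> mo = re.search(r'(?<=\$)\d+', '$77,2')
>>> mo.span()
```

(1, 3)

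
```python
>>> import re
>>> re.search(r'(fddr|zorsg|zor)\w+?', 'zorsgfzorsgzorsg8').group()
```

'zorsgf'

Alternation tries branches left to right and keeps the first one that lets the overall match succeed at that position.
`re.search` scans for the first position where the pattern succeeds.
The match spans [0:6] → 'zorsgf'.
Captured: group 1 = 'zorsg'.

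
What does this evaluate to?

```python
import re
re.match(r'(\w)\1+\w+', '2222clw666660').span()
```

(0, 13)

A backreference is literal: `\1` must see the identical characters the first group matched.
`re.match` won't scan ahead — the pattern has to work from the very first character.
The match spans [0:13] → '2222clw666660'.
Captured: group 1 = '2'.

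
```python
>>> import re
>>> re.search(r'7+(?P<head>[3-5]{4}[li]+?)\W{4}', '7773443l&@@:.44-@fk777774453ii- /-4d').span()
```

(0, 12)

This matches one or more of a literal '7'; then exactly 4 of a character in [3-5], then one or more of one of [li] (lazy) (captured as 'head'); then exactly 4 of a non-word character.
`re.search` scans for the first position where the pattern succeeds.
The match spans [0:12] → '7773443l&@@:'.
Captured: group 1 = '3443l'.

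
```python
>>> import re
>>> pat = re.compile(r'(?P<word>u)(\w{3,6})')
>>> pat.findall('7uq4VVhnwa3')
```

[('u', 'q4VVhn')]

Multiple groups make `findall` return tuples — one 2-tuple for the one match.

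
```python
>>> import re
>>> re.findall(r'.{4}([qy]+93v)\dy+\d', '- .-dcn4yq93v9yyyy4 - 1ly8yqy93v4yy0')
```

['yq93v', 'yqy93v']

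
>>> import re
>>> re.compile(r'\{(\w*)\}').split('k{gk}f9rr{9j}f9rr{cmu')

Matches to split on: at [1:5] → '{gk}'; at [9:13] → '{9j}'.
`re.split` interleaves the captured-group text with the surrounding fragments.

['k', 'gk', 'f9rr', '9j', 'f9rr{cmu']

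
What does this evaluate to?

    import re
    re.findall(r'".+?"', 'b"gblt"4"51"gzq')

With the lazy modifier that quantifier settles for the fewest repetitions that let the rest of the pattern succeed (the atoms after it are unaffected and can still be greedy).
Since nothing is captured, `findall` lists the 2 matched substrings directly.

['"gblt"', '"51"']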